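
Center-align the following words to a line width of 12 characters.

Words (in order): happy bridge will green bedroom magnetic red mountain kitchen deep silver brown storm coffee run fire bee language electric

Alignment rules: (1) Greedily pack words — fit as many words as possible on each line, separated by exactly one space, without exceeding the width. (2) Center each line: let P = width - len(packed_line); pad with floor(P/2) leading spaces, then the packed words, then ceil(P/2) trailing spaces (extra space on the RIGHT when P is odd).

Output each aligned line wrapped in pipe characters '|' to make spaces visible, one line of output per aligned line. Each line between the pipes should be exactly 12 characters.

Line 1: ['happy', 'bridge'] (min_width=12, slack=0)
Line 2: ['will', 'green'] (min_width=10, slack=2)
Line 3: ['bedroom'] (min_width=7, slack=5)
Line 4: ['magnetic', 'red'] (min_width=12, slack=0)
Line 5: ['mountain'] (min_width=8, slack=4)
Line 6: ['kitchen', 'deep'] (min_width=12, slack=0)
Line 7: ['silver', 'brown'] (min_width=12, slack=0)
Line 8: ['storm', 'coffee'] (min_width=12, slack=0)
Line 9: ['run', 'fire', 'bee'] (min_width=12, slack=0)
Line 10: ['language'] (min_width=8, slack=4)
Line 11: ['electric'] (min_width=8, slack=4)

Answer: |happy bridge|
| will green |
|  bedroom   |
|magnetic red|
|  mountain  |
|kitchen deep|
|silver brown|
|storm coffee|
|run fire bee|
|  language  |
|  electric  |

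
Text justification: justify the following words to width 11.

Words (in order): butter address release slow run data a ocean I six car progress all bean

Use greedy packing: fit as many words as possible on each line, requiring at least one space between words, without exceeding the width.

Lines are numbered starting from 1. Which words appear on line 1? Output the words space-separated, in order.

Line 1: ['butter'] (min_width=6, slack=5)
Line 2: ['address'] (min_width=7, slack=4)
Line 3: ['release'] (min_width=7, slack=4)
Line 4: ['slow', 'run'] (min_width=8, slack=3)
Line 5: ['data', 'a'] (min_width=6, slack=5)
Line 6: ['ocean', 'I', 'six'] (min_width=11, slack=0)
Line 7: ['car'] (min_width=3, slack=8)
Line 8: ['progress'] (min_width=8, slack=3)
Line 9: ['all', 'bean'] (min_width=8, slack=3)

Answer: butter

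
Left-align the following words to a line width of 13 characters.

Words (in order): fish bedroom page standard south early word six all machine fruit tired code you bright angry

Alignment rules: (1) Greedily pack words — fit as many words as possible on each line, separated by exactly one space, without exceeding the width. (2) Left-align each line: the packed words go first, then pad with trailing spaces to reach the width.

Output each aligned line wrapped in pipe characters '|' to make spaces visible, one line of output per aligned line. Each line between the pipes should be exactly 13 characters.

Line 1: ['fish', 'bedroom'] (min_width=12, slack=1)
Line 2: ['page', 'standard'] (min_width=13, slack=0)
Line 3: ['south', 'early'] (min_width=11, slack=2)
Line 4: ['word', 'six', 'all'] (min_width=12, slack=1)
Line 5: ['machine', 'fruit'] (min_width=13, slack=0)
Line 6: ['tired', 'code'] (min_width=10, slack=3)
Line 7: ['you', 'bright'] (min_width=10, slack=3)
Line 8: ['angry'] (min_width=5, slack=8)

Answer: |fish bedroom |
|page standard|
|south early  |
|word six all |
|machine fruit|
|tired code   |
|you bright   |
|angry        |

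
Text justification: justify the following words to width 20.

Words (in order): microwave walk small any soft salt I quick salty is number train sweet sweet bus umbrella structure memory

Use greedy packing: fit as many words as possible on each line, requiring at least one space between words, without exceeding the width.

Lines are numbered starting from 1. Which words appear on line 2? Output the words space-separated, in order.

Line 1: ['microwave', 'walk', 'small'] (min_width=20, slack=0)
Line 2: ['any', 'soft', 'salt', 'I'] (min_width=15, slack=5)
Line 3: ['quick', 'salty', 'is'] (min_width=14, slack=6)
Line 4: ['number', 'train', 'sweet'] (min_width=18, slack=2)
Line 5: ['sweet', 'bus', 'umbrella'] (min_width=18, slack=2)
Line 6: ['structure', 'memory'] (min_width=16, slack=4)

Answer: any soft salt I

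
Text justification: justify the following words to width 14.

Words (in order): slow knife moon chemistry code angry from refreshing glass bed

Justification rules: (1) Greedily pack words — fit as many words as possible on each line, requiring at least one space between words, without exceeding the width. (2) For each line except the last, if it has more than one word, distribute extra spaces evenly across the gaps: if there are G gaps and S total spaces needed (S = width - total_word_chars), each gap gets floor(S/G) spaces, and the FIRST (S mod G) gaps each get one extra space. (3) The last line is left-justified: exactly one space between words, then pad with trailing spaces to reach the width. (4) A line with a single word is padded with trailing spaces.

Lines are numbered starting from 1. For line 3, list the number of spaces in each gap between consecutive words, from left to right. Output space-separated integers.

Line 1: ['slow', 'knife'] (min_width=10, slack=4)
Line 2: ['moon', 'chemistry'] (min_width=14, slack=0)
Line 3: ['code', 'angry'] (min_width=10, slack=4)
Line 4: ['from'] (min_width=4, slack=10)
Line 5: ['refreshing'] (min_width=10, slack=4)
Line 6: ['glass', 'bed'] (min_width=9, slack=5)

Answer: 5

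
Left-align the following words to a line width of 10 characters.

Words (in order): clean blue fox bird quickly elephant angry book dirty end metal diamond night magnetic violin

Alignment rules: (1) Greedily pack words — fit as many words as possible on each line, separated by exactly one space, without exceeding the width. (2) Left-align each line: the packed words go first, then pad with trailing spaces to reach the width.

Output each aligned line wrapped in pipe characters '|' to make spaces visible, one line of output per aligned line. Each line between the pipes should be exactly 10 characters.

Answer: |clean blue|
|fox bird  |
|quickly   |
|elephant  |
|angry book|
|dirty end |
|metal     |
|diamond   |
|night     |
|magnetic  |
|violin    |

Derivation:
Line 1: ['clean', 'blue'] (min_width=10, slack=0)
Line 2: ['fox', 'bird'] (min_width=8, slack=2)
Line 3: ['quickly'] (min_width=7, slack=3)
Line 4: ['elephant'] (min_width=8, slack=2)
Line 5: ['angry', 'book'] (min_width=10, slack=0)
Line 6: ['dirty', 'end'] (min_width=9, slack=1)
Line 7: ['metal'] (min_width=5, slack=5)
Line 8: ['diamond'] (min_width=7, slack=3)
Line 9: ['night'] (min_width=5, slack=5)
Line 10: ['magnetic'] (min_width=8, slack=2)
Line 11: ['violin'] (min_width=6, slack=4)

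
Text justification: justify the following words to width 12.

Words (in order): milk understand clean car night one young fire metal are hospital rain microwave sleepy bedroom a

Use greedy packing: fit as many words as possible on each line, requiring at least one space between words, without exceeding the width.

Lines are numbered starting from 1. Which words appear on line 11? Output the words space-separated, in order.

Line 1: ['milk'] (min_width=4, slack=8)
Line 2: ['understand'] (min_width=10, slack=2)
Line 3: ['clean', 'car'] (min_width=9, slack=3)
Line 4: ['night', 'one'] (min_width=9, slack=3)
Line 5: ['young', 'fire'] (min_width=10, slack=2)
Line 6: ['metal', 'are'] (min_width=9, slack=3)
Line 7: ['hospital'] (min_width=8, slack=4)
Line 8: ['rain'] (min_width=4, slack=8)
Line 9: ['microwave'] (min_width=9, slack=3)
Line 10: ['sleepy'] (min_width=6, slack=6)
Line 11: ['bedroom', 'a'] (min_width=9, slack=3)

Answer: bedroom a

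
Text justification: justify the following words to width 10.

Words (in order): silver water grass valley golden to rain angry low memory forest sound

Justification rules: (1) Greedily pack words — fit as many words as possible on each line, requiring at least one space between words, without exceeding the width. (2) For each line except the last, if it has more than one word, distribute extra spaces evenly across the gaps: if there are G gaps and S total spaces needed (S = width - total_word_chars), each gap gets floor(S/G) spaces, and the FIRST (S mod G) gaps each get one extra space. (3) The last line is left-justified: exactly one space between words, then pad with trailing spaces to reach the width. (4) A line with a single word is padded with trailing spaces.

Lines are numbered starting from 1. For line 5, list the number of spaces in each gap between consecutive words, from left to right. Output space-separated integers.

Line 1: ['silver'] (min_width=6, slack=4)
Line 2: ['water'] (min_width=5, slack=5)
Line 3: ['grass'] (min_width=5, slack=5)
Line 4: ['valley'] (min_width=6, slack=4)
Line 5: ['golden', 'to'] (min_width=9, slack=1)
Line 6: ['rain', 'angry'] (min_width=10, slack=0)
Line 7: ['low', 'memory'] (min_width=10, slack=0)
Line 8: ['forest'] (min_width=6, slack=4)
Line 9: ['sound'] (min_width=5, slack=5)

Answer: 2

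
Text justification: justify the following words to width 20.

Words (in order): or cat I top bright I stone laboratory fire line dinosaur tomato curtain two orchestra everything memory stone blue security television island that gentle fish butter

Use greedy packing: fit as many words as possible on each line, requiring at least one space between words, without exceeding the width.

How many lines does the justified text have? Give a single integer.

Answer: 9

Derivation:
Line 1: ['or', 'cat', 'I', 'top', 'bright'] (min_width=19, slack=1)
Line 2: ['I', 'stone', 'laboratory'] (min_width=18, slack=2)
Line 3: ['fire', 'line', 'dinosaur'] (min_width=18, slack=2)
Line 4: ['tomato', 'curtain', 'two'] (min_width=18, slack=2)
Line 5: ['orchestra', 'everything'] (min_width=20, slack=0)
Line 6: ['memory', 'stone', 'blue'] (min_width=17, slack=3)
Line 7: ['security', 'television'] (min_width=19, slack=1)
Line 8: ['island', 'that', 'gentle'] (min_width=18, slack=2)
Line 9: ['fish', 'butter'] (min_width=11, slack=9)
Total lines: 9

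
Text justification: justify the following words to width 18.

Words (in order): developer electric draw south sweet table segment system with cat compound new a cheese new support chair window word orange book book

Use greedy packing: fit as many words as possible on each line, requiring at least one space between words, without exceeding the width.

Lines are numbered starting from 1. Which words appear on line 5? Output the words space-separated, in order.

Answer: compound new a

Derivation:
Line 1: ['developer', 'electric'] (min_width=18, slack=0)
Line 2: ['draw', 'south', 'sweet'] (min_width=16, slack=2)
Line 3: ['table', 'segment'] (min_width=13, slack=5)
Line 4: ['system', 'with', 'cat'] (min_width=15, slack=3)
Line 5: ['compound', 'new', 'a'] (min_width=14, slack=4)
Line 6: ['cheese', 'new', 'support'] (min_width=18, slack=0)
Line 7: ['chair', 'window', 'word'] (min_width=17, slack=1)
Line 8: ['orange', 'book', 'book'] (min_width=16, slack=2)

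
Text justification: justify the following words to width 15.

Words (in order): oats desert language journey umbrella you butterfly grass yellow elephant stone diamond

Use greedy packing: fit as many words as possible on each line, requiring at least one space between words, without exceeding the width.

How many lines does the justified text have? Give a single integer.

Answer: 7

Derivation:
Line 1: ['oats', 'desert'] (min_width=11, slack=4)
Line 2: ['language'] (min_width=8, slack=7)
Line 3: ['journey'] (min_width=7, slack=8)
Line 4: ['umbrella', 'you'] (min_width=12, slack=3)
Line 5: ['butterfly', 'grass'] (min_width=15, slack=0)
Line 6: ['yellow', 'elephant'] (min_width=15, slack=0)
Line 7: ['stone', 'diamond'] (min_width=13, slack=2)
Total lines: 7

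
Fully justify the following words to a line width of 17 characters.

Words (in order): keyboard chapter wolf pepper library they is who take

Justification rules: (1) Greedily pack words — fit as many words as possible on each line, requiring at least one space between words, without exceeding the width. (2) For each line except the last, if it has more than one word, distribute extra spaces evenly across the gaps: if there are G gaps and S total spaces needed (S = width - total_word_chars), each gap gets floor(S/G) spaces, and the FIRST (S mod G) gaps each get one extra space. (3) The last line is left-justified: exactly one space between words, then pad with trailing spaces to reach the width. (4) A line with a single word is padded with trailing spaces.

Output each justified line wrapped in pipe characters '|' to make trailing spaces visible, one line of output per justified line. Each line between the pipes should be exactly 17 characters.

Answer: |keyboard  chapter|
|wolf       pepper|
|library  they  is|
|who take         |

Derivation:
Line 1: ['keyboard', 'chapter'] (min_width=16, slack=1)
Line 2: ['wolf', 'pepper'] (min_width=11, slack=6)
Line 3: ['library', 'they', 'is'] (min_width=15, slack=2)
Line 4: ['who', 'take'] (min_width=8, slack=9)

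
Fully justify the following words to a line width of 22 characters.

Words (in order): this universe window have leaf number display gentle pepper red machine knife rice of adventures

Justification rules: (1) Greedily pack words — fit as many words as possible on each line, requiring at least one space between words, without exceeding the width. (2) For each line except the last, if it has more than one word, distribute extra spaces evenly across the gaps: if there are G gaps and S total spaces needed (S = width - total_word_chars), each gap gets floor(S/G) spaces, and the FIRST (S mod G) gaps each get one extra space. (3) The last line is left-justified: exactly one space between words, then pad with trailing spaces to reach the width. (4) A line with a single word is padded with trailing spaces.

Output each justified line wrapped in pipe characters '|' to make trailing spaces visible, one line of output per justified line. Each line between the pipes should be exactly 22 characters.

Answer: |this  universe  window|
|have    leaf    number|
|display  gentle pepper|
|red machine knife rice|
|of adventures         |

Derivation:
Line 1: ['this', 'universe', 'window'] (min_width=20, slack=2)
Line 2: ['have', 'leaf', 'number'] (min_width=16, slack=6)
Line 3: ['display', 'gentle', 'pepper'] (min_width=21, slack=1)
Line 4: ['red', 'machine', 'knife', 'rice'] (min_width=22, slack=0)
Line 5: ['of', 'adventures'] (min_width=13, slack=9)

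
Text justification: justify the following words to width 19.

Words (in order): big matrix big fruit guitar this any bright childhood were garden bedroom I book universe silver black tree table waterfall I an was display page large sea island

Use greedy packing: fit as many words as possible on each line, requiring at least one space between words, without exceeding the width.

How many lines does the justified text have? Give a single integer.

Answer: 10

Derivation:
Line 1: ['big', 'matrix', 'big'] (min_width=14, slack=5)
Line 2: ['fruit', 'guitar', 'this'] (min_width=17, slack=2)
Line 3: ['any', 'bright'] (min_width=10, slack=9)
Line 4: ['childhood', 'were'] (min_width=14, slack=5)
Line 5: ['garden', 'bedroom', 'I'] (min_width=16, slack=3)
Line 6: ['book', 'universe'] (min_width=13, slack=6)
Line 7: ['silver', 'black', 'tree'] (min_width=17, slack=2)
Line 8: ['table', 'waterfall', 'I'] (min_width=17, slack=2)
Line 9: ['an', 'was', 'display', 'page'] (min_width=19, slack=0)
Line 10: ['large', 'sea', 'island'] (min_width=16, slack=3)
Total lines: 10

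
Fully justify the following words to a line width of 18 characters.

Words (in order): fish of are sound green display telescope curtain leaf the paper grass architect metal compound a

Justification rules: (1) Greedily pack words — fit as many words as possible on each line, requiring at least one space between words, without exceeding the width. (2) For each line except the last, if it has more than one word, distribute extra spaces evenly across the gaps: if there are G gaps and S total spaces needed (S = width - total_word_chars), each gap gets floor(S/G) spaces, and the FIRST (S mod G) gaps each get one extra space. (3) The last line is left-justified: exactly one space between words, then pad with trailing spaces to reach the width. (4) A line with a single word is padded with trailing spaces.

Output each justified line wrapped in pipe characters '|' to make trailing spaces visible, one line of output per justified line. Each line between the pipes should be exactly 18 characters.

Answer: |fish  of are sound|
|green      display|
|telescope  curtain|
|leaf   the   paper|
|grass    architect|
|metal compound a  |

Derivation:
Line 1: ['fish', 'of', 'are', 'sound'] (min_width=17, slack=1)
Line 2: ['green', 'display'] (min_width=13, slack=5)
Line 3: ['telescope', 'curtain'] (min_width=17, slack=1)
Line 4: ['leaf', 'the', 'paper'] (min_width=14, slack=4)
Line 5: ['grass', 'architect'] (min_width=15, slack=3)
Line 6: ['metal', 'compound', 'a'] (min_width=16, slack=2)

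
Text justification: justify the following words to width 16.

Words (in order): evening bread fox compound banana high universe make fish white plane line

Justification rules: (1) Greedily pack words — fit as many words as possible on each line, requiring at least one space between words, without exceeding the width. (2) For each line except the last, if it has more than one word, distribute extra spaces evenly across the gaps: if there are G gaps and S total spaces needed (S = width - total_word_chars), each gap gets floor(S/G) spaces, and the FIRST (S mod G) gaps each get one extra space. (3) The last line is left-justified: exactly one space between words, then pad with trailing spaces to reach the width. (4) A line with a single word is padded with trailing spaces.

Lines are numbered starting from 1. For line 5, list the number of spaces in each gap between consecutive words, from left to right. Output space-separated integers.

Line 1: ['evening', 'bread'] (min_width=13, slack=3)
Line 2: ['fox', 'compound'] (min_width=12, slack=4)
Line 3: ['banana', 'high'] (min_width=11, slack=5)
Line 4: ['universe', 'make'] (min_width=13, slack=3)
Line 5: ['fish', 'white', 'plane'] (min_width=16, slack=0)
Line 6: ['line'] (min_width=4, slack=12)

Answer: 1 1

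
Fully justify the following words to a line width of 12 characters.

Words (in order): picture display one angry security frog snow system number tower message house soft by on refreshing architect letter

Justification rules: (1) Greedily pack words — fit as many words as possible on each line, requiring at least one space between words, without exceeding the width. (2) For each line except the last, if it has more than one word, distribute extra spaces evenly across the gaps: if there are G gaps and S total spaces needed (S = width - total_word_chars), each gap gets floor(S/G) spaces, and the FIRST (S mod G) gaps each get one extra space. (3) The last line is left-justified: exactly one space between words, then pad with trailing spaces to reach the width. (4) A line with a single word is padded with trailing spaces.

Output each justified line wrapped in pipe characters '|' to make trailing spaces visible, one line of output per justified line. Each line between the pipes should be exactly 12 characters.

Line 1: ['picture'] (min_width=7, slack=5)
Line 2: ['display', 'one'] (min_width=11, slack=1)
Line 3: ['angry'] (min_width=5, slack=7)
Line 4: ['security'] (min_width=8, slack=4)
Line 5: ['frog', 'snow'] (min_width=9, slack=3)
Line 6: ['system'] (min_width=6, slack=6)
Line 7: ['number', 'tower'] (min_width=12, slack=0)
Line 8: ['message'] (min_width=7, slack=5)
Line 9: ['house', 'soft'] (min_width=10, slack=2)
Line 10: ['by', 'on'] (min_width=5, slack=7)
Line 11: ['refreshing'] (min_width=10, slack=2)
Line 12: ['architect'] (min_width=9, slack=3)
Line 13: ['letter'] (min_width=6, slack=6)

Answer: |picture     |
|display  one|
|angry       |
|security    |
|frog    snow|
|system      |
|number tower|
|message     |
|house   soft|
|by        on|
|refreshing  |
|architect   |
|letter      |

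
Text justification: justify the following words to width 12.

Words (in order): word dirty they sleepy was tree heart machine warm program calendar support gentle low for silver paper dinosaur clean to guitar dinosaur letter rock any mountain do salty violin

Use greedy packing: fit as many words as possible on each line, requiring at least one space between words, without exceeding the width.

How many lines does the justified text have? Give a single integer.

Line 1: ['word', 'dirty'] (min_width=10, slack=2)
Line 2: ['they', 'sleepy'] (min_width=11, slack=1)
Line 3: ['was', 'tree'] (min_width=8, slack=4)
Line 4: ['heart'] (min_width=5, slack=7)
Line 5: ['machine', 'warm'] (min_width=12, slack=0)
Line 6: ['program'] (min_width=7, slack=5)
Line 7: ['calendar'] (min_width=8, slack=4)
Line 8: ['support'] (min_width=7, slack=5)
Line 9: ['gentle', 'low'] (min_width=10, slack=2)
Line 10: ['for', 'silver'] (min_width=10, slack=2)
Line 11: ['paper'] (min_width=5, slack=7)
Line 12: ['dinosaur'] (min_width=8, slack=4)
Line 13: ['clean', 'to'] (min_width=8, slack=4)
Line 14: ['guitar'] (min_width=6, slack=6)
Line 15: ['dinosaur'] (min_width=8, slack=4)
Line 16: ['letter', 'rock'] (min_width=11, slack=1)
Line 17: ['any', 'mountain'] (min_width=12, slack=0)
Line 18: ['do', 'salty'] (min_width=8, slack=4)
Line 19: ['violin'] (min_width=6, slack=6)
Total lines: 19

Answer: 19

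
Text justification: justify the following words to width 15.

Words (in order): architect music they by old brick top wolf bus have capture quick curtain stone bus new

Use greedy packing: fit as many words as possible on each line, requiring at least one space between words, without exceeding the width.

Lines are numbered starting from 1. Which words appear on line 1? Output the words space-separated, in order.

Answer: architect music

Derivation:
Line 1: ['architect', 'music'] (min_width=15, slack=0)
Line 2: ['they', 'by', 'old'] (min_width=11, slack=4)
Line 3: ['brick', 'top', 'wolf'] (min_width=14, slack=1)
Line 4: ['bus', 'have'] (min_width=8, slack=7)
Line 5: ['capture', 'quick'] (min_width=13, slack=2)
Line 6: ['curtain', 'stone'] (min_width=13, slack=2)
Line 7: ['bus', 'new'] (min_width=7, slack=8)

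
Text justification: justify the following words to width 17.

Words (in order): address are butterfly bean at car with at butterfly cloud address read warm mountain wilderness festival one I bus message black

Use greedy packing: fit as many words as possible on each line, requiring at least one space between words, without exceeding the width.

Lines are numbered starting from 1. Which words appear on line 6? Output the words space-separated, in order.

Answer: mountain

Derivation:
Line 1: ['address', 'are'] (min_width=11, slack=6)
Line 2: ['butterfly', 'bean', 'at'] (min_width=17, slack=0)
Line 3: ['car', 'with', 'at'] (min_width=11, slack=6)
Line 4: ['butterfly', 'cloud'] (min_width=15, slack=2)
Line 5: ['address', 'read', 'warm'] (min_width=17, slack=0)
Line 6: ['mountain'] (min_width=8, slack=9)
Line 7: ['wilderness'] (min_width=10, slack=7)
Line 8: ['festival', 'one', 'I'] (min_width=14, slack=3)
Line 9: ['bus', 'message', 'black'] (min_width=17, slack=0)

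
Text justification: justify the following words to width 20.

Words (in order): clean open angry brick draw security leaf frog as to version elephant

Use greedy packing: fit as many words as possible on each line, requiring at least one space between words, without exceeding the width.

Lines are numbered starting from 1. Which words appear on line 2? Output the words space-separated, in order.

Line 1: ['clean', 'open', 'angry'] (min_width=16, slack=4)
Line 2: ['brick', 'draw', 'security'] (min_width=19, slack=1)
Line 3: ['leaf', 'frog', 'as', 'to'] (min_width=15, slack=5)
Line 4: ['version', 'elephant'] (min_width=16, slack=4)

Answer: brick draw security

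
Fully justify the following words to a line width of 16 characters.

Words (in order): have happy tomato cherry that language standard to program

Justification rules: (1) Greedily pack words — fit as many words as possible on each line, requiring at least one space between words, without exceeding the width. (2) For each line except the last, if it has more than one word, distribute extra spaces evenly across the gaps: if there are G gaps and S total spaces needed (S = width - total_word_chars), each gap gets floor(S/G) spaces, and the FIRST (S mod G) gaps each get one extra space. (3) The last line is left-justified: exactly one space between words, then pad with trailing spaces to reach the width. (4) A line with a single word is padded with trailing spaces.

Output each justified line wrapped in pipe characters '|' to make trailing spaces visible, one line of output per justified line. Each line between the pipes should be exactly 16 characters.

Line 1: ['have', 'happy'] (min_width=10, slack=6)
Line 2: ['tomato', 'cherry'] (min_width=13, slack=3)
Line 3: ['that', 'language'] (min_width=13, slack=3)
Line 4: ['standard', 'to'] (min_width=11, slack=5)
Line 5: ['program'] (min_width=7, slack=9)

Answer: |have       happy|
|tomato    cherry|
|that    language|
|standard      to|
|program         |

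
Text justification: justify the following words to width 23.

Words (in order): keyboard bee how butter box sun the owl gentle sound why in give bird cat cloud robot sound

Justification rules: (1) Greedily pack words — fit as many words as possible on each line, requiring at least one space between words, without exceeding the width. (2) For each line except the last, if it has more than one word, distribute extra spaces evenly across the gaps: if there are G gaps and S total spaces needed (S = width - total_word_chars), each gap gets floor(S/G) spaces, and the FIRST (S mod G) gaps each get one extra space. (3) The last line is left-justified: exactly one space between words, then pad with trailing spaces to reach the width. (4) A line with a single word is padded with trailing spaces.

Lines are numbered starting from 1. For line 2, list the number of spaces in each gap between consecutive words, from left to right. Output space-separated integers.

Answer: 2 1 1 1

Derivation:
Line 1: ['keyboard', 'bee', 'how', 'butter'] (min_width=23, slack=0)
Line 2: ['box', 'sun', 'the', 'owl', 'gentle'] (min_width=22, slack=1)
Line 3: ['sound', 'why', 'in', 'give', 'bird'] (min_width=22, slack=1)
Line 4: ['cat', 'cloud', 'robot', 'sound'] (min_width=21, slack=2)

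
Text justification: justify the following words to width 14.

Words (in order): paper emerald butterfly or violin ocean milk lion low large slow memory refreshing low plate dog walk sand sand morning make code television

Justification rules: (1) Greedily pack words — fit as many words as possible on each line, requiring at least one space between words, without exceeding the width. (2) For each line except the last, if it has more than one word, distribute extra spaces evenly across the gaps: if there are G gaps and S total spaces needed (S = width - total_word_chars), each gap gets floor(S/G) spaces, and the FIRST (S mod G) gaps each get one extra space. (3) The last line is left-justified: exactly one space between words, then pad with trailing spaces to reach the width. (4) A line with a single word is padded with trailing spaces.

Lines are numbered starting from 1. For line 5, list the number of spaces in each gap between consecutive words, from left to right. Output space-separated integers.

Line 1: ['paper', 'emerald'] (min_width=13, slack=1)
Line 2: ['butterfly', 'or'] (min_width=12, slack=2)
Line 3: ['violin', 'ocean'] (min_width=12, slack=2)
Line 4: ['milk', 'lion', 'low'] (min_width=13, slack=1)
Line 5: ['large', 'slow'] (min_width=10, slack=4)
Line 6: ['memory'] (min_width=6, slack=8)
Line 7: ['refreshing', 'low'] (min_width=14, slack=0)
Line 8: ['plate', 'dog', 'walk'] (min_width=14, slack=0)
Line 9: ['sand', 'sand'] (min_width=9, slack=5)
Line 10: ['morning', 'make'] (min_width=12, slack=2)
Line 11: ['code'] (min_width=4, slack=10)
Line 12: ['television'] (min_width=10, slack=4)

Answer: 5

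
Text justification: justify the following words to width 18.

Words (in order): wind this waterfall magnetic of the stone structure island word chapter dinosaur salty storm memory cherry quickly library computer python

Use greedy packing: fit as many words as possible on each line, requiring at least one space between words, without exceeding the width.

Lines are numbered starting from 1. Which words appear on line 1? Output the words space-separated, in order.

Answer: wind this

Derivation:
Line 1: ['wind', 'this'] (min_width=9, slack=9)
Line 2: ['waterfall', 'magnetic'] (min_width=18, slack=0)
Line 3: ['of', 'the', 'stone'] (min_width=12, slack=6)
Line 4: ['structure', 'island'] (min_width=16, slack=2)
Line 5: ['word', 'chapter'] (min_width=12, slack=6)
Line 6: ['dinosaur', 'salty'] (min_width=14, slack=4)
Line 7: ['storm', 'memory'] (min_width=12, slack=6)
Line 8: ['cherry', 'quickly'] (min_width=14, slack=4)
Line 9: ['library', 'computer'] (min_width=16, slack=2)
Line 10: ['python'] (min_width=6, slack=12)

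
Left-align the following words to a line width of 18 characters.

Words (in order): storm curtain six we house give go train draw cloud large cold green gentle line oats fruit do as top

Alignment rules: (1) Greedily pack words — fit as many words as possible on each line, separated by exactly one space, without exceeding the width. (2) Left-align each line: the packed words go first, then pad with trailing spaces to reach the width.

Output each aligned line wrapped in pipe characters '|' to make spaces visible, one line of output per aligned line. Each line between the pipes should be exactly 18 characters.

Answer: |storm curtain six |
|we house give go  |
|train draw cloud  |
|large cold green  |
|gentle line oats  |
|fruit do as top   |

Derivation:
Line 1: ['storm', 'curtain', 'six'] (min_width=17, slack=1)
Line 2: ['we', 'house', 'give', 'go'] (min_width=16, slack=2)
Line 3: ['train', 'draw', 'cloud'] (min_width=16, slack=2)
Line 4: ['large', 'cold', 'green'] (min_width=16, slack=2)
Line 5: ['gentle', 'line', 'oats'] (min_width=16, slack=2)
Line 6: ['fruit', 'do', 'as', 'top'] (min_width=15, slack=3)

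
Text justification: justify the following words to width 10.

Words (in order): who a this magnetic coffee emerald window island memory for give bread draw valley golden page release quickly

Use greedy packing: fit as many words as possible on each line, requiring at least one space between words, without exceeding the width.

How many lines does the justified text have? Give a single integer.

Answer: 14

Derivation:
Line 1: ['who', 'a', 'this'] (min_width=10, slack=0)
Line 2: ['magnetic'] (min_width=8, slack=2)
Line 3: ['coffee'] (min_width=6, slack=4)
Line 4: ['emerald'] (min_width=7, slack=3)
Line 5: ['window'] (min_width=6, slack=4)
Line 6: ['island'] (min_width=6, slack=4)
Line 7: ['memory', 'for'] (min_width=10, slack=0)
Line 8: ['give', 'bread'] (min_width=10, slack=0)
Line 9: ['draw'] (min_width=4, slack=6)
Line 10: ['valley'] (min_width=6, slack=4)
Line 11: ['golden'] (min_width=6, slack=4)
Line 12: ['page'] (min_width=4, slack=6)
Line 13: ['release'] (min_width=7, slack=3)
Line 14: ['quickly'] (min_width=7, slack=3)
Total lines: 14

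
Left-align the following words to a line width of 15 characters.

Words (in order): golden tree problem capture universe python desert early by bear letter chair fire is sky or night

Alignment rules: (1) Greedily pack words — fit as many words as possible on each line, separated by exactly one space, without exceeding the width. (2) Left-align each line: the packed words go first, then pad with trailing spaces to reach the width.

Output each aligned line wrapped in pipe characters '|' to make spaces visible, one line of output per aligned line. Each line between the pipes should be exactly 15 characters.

Answer: |golden tree    |
|problem capture|
|universe python|
|desert early by|
|bear letter    |
|chair fire is  |
|sky or night   |

Derivation:
Line 1: ['golden', 'tree'] (min_width=11, slack=4)
Line 2: ['problem', 'capture'] (min_width=15, slack=0)
Line 3: ['universe', 'python'] (min_width=15, slack=0)
Line 4: ['desert', 'early', 'by'] (min_width=15, slack=0)
Line 5: ['bear', 'letter'] (min_width=11, slack=4)
Line 6: ['chair', 'fire', 'is'] (min_width=13, slack=2)
Line 7: ['sky', 'or', 'night'] (min_width=12, slack=3)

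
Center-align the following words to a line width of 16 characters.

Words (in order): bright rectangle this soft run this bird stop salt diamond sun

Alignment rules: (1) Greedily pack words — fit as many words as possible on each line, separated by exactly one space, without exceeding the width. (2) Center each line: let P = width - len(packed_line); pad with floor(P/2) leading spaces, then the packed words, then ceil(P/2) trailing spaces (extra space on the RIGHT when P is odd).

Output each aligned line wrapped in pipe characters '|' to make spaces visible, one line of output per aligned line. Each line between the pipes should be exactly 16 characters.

Answer: |bright rectangle|
| this soft run  |
| this bird stop |
|salt diamond sun|

Derivation:
Line 1: ['bright', 'rectangle'] (min_width=16, slack=0)
Line 2: ['this', 'soft', 'run'] (min_width=13, slack=3)
Line 3: ['this', 'bird', 'stop'] (min_width=14, slack=2)
Line 4: ['salt', 'diamond', 'sun'] (min_width=16, slack=0)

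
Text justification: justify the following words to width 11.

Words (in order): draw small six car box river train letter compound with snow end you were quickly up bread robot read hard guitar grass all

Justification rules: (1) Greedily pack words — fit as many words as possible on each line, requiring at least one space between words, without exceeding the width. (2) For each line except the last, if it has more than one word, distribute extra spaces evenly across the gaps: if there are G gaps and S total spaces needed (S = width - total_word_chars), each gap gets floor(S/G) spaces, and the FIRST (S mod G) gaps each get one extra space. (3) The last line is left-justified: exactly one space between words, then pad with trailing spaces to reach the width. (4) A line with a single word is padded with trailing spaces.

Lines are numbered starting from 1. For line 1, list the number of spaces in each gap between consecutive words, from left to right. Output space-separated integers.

Line 1: ['draw', 'small'] (min_width=10, slack=1)
Line 2: ['six', 'car', 'box'] (min_width=11, slack=0)
Line 3: ['river', 'train'] (min_width=11, slack=0)
Line 4: ['letter'] (min_width=6, slack=5)
Line 5: ['compound'] (min_width=8, slack=3)
Line 6: ['with', 'snow'] (min_width=9, slack=2)
Line 7: ['end', 'you'] (min_width=7, slack=4)
Line 8: ['were'] (min_width=4, slack=7)
Line 9: ['quickly', 'up'] (min_width=10, slack=1)
Line 10: ['bread', 'robot'] (min_width=11, slack=0)
Line 11: ['read', 'hard'] (min_width=9, slack=2)
Line 12: ['guitar'] (min_width=6, slack=5)
Line 13: ['grass', 'all'] (min_width=9, slack=2)

Answer: 2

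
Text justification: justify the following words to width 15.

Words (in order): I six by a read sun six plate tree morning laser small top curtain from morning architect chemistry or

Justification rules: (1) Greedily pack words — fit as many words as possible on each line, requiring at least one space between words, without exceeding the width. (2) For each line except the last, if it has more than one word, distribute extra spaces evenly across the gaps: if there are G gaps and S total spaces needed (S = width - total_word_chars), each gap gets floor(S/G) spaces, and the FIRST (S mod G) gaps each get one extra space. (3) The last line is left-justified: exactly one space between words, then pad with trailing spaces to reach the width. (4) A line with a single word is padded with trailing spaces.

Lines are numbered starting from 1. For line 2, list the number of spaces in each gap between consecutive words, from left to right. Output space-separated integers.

Answer: 2 2

Derivation:
Line 1: ['I', 'six', 'by', 'a', 'read'] (min_width=15, slack=0)
Line 2: ['sun', 'six', 'plate'] (min_width=13, slack=2)
Line 3: ['tree', 'morning'] (min_width=12, slack=3)
Line 4: ['laser', 'small', 'top'] (min_width=15, slack=0)
Line 5: ['curtain', 'from'] (min_width=12, slack=3)
Line 6: ['morning'] (min_width=7, slack=8)
Line 7: ['architect'] (min_width=9, slack=6)
Line 8: ['chemistry', 'or'] (min_width=12, slack=3)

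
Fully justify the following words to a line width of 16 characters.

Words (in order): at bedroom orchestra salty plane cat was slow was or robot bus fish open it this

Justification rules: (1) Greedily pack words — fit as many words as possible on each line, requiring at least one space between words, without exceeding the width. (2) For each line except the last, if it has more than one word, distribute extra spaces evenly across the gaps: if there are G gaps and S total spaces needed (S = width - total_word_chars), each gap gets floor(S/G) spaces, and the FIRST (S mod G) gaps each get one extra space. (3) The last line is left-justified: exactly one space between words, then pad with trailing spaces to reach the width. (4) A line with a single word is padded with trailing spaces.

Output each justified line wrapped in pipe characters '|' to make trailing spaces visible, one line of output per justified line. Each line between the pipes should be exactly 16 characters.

Line 1: ['at', 'bedroom'] (min_width=10, slack=6)
Line 2: ['orchestra', 'salty'] (min_width=15, slack=1)
Line 3: ['plane', 'cat', 'was'] (min_width=13, slack=3)
Line 4: ['slow', 'was', 'or'] (min_width=11, slack=5)
Line 5: ['robot', 'bus', 'fish'] (min_width=14, slack=2)
Line 6: ['open', 'it', 'this'] (min_width=12, slack=4)

Answer: |at       bedroom|
|orchestra  salty|
|plane   cat  was|
|slow    was   or|
|robot  bus  fish|
|open it this    |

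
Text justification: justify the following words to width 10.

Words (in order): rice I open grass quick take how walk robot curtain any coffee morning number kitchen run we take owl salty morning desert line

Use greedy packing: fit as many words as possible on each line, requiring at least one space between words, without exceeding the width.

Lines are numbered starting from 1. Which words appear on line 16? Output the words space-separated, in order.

Line 1: ['rice', 'I'] (min_width=6, slack=4)
Line 2: ['open', 'grass'] (min_width=10, slack=0)
Line 3: ['quick', 'take'] (min_width=10, slack=0)
Line 4: ['how', 'walk'] (min_width=8, slack=2)
Line 5: ['robot'] (min_width=5, slack=5)
Line 6: ['curtain'] (min_width=7, slack=3)
Line 7: ['any', 'coffee'] (min_width=10, slack=0)
Line 8: ['morning'] (min_width=7, slack=3)
Line 9: ['number'] (min_width=6, slack=4)
Line 10: ['kitchen'] (min_width=7, slack=3)
Line 11: ['run', 'we'] (min_width=6, slack=4)
Line 12: ['take', 'owl'] (min_width=8, slack=2)
Line 13: ['salty'] (min_width=5, slack=5)
Line 14: ['morning'] (min_width=7, slack=3)
Line 15: ['desert'] (min_width=6, slack=4)
Line 16: ['line'] (min_width=4, slack=6)

Answer: line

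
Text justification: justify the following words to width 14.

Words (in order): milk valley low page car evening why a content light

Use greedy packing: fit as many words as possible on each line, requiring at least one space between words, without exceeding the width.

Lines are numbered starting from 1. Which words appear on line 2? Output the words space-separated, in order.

Line 1: ['milk', 'valley'] (min_width=11, slack=3)
Line 2: ['low', 'page', 'car'] (min_width=12, slack=2)
Line 3: ['evening', 'why', 'a'] (min_width=13, slack=1)
Line 4: ['content', 'light'] (min_width=13, slack=1)

Answer: low page car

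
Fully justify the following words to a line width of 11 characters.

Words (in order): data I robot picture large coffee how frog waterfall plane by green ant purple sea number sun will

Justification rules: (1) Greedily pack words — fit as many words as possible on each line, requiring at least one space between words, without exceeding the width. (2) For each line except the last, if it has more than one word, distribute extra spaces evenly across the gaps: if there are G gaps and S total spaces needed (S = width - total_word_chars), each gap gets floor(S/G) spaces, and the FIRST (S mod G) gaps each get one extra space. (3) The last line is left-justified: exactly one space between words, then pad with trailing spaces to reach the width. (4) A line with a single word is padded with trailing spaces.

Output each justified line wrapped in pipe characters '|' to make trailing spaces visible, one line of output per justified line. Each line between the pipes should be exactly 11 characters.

Answer: |data      I|
|robot      |
|picture    |
|large      |
|coffee  how|
|frog       |
|waterfall  |
|plane    by|
|green   ant|
|purple  sea|
|number  sun|
|will       |

Derivation:
Line 1: ['data', 'I'] (min_width=6, slack=5)
Line 2: ['robot'] (min_width=5, slack=6)
Line 3: ['picture'] (min_width=7, slack=4)
Line 4: ['large'] (min_width=5, slack=6)
Line 5: ['coffee', 'how'] (min_width=10, slack=1)
Line 6: ['frog'] (min_width=4, slack=7)
Line 7: ['waterfall'] (min_width=9, slack=2)
Line 8: ['plane', 'by'] (min_width=8, slack=3)
Line 9: ['green', 'ant'] (min_width=9, slack=2)
Line 10: ['purple', 'sea'] (min_width=10, slack=1)
Line 11: ['number', 'sun'] (min_width=10, slack=1)
Line 12: ['will'] (min_width=4, slack=7)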